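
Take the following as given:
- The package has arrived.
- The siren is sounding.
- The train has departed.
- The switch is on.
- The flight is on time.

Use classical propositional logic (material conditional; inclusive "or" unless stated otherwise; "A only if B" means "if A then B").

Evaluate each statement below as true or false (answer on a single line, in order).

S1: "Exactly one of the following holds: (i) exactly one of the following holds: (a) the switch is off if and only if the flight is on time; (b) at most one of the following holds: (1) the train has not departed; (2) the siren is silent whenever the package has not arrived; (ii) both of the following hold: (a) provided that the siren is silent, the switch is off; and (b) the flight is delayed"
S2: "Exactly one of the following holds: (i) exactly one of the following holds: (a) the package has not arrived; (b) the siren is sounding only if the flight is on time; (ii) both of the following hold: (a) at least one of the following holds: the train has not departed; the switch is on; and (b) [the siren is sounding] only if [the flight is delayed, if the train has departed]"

S1 T, S2 T

Let S = "the switch is on" (True), U = "the flight is delayed" (False), R = "the train has departed" (True), P = "the package has arrived" (True), Q = "the siren is sounding" (True).

S1: Formalization: ((not S iff not U) xor (not R nand (not P -> not Q))) xor ((not Q -> not S) and U)

not S = not True = False
not U = not False = True
not S iff not U = False iff True = False
not R = not True = False
not P = not True = False
not Q = not True = False
not P -> not Q = False -> False = True
not R nand (not P -> not Q) = False nand True = True
(not S iff not U) xor (not R nand (not P -> not Q)) = False xor True = True
not Q = not True = False
not S = not True = False
not Q -> not S = False -> False = True
(not Q -> not S) and U = True and False = False
((not S iff not U) xor (not R nand (not P -> not Q))) xor ((not Q -> not S) and U) = True xor False = True
So S1 is true.

S2: Formalization: (not P xor (Q -> not U)) xor ((not R or S) and (Q -> (R -> U)))

not P = not True = False
not U = not False = True
Q -> not U = True -> True = True
not P xor (Q -> not U) = False xor True = True
not R = not True = False
not R or S = False or True = True
R -> U = True -> False = False
Q -> (R -> U) = True -> False = False
(not R or S) and (Q -> (R -> U)) = True and False = False
(not P xor (Q -> not U)) xor ((not R or S) and (Q -> (R -> U))) = True xor False = True
Hence S2 is true.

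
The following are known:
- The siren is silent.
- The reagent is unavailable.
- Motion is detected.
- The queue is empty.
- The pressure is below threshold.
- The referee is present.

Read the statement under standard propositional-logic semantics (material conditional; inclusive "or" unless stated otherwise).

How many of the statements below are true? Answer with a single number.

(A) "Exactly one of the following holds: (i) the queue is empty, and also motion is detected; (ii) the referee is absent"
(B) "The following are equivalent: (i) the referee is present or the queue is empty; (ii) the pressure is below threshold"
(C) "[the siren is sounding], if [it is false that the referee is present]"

Let S = "the queue is empty" (T), G = "motion is detected" (T), K = "the referee is present" (T), D = "the pressure is above threshold" (F), M = "the siren is sounding" (F).

(A): Parsed as (S ∧ G) ⊕ ¬K

S ∧ G = T ∧ T = T
¬K = ¬T = F
(S ∧ G) ⊕ ¬K = T ⊕ F = T
So (A) is true.

(B): In symbols: (K ∨ S) ↔ ¬D

K ∨ S = T ∨ T = T
¬D = ¬F = T
(K ∨ S) ↔ ¬D = T ↔ T = T
So (B) is true.

(C): This is ¬K → M.

¬K = ¬T = F
¬K → M = F → F = T
Thus (C) is true.

3 of the 3 statements are true.

3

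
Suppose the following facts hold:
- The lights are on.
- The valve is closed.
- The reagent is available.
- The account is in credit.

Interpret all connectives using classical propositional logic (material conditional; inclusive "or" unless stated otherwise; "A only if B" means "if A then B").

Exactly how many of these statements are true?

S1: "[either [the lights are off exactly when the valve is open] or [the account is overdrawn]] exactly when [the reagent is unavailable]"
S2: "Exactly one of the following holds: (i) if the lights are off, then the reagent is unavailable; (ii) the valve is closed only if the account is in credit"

0

Let K = "the lights are on" (T), V = "the valve is open" (F), S = "the account is overdrawn" (F), H = "the reagent is available" (T).

S1: In symbols: ((~K <-> V) | S) <-> ~H

~K = ~T = F
~K <-> V = F <-> F = T
(~K <-> V) | S = T | F = T
~H = ~T = F
((~K <-> V) | S) <-> ~H = T <-> F = F
Thus S1 is false.

S2: Formalization: (~K -> ~H) xor (~V -> ~S)

~K = ~T = F
~H = ~T = F
~K -> ~H = F -> F = T
~V = ~F = T
~S = ~F = T
~V -> ~S = T -> T = T
(~K -> ~H) xor (~V -> ~S) = T xor T = F
So S2 is false.

Count: 0.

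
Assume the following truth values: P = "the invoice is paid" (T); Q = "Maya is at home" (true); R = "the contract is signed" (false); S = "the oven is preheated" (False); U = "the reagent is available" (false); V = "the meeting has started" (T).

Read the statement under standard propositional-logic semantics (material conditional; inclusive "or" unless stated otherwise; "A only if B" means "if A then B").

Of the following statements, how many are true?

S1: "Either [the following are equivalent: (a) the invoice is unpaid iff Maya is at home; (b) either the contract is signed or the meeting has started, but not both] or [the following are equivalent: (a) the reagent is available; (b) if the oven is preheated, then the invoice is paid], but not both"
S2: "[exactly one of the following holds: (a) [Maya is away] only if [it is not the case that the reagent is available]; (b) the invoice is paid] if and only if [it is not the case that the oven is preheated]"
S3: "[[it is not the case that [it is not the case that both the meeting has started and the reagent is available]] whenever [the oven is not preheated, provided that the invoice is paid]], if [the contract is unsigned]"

S1: Parsed as ((~P <-> Q) <-> (R xor V)) xor (U <-> (S -> P))

~P = ~T = F
~P <-> Q = F <-> T = F
R xor V = F xor T = T
(~P <-> Q) <-> (R xor V) = F <-> T = F
S -> P = F -> T = T
U <-> (S -> P) = F <-> T = F
((~P <-> Q) <-> (R xor V)) xor (U <-> (S -> P)) = F xor F = F
Thus S1 is false.

S2: In symbols: ((~Q -> ~U) xor P) <-> ~S

~Q = ~T = F
~U = ~F = T
~Q -> ~U = F -> T = T
(~Q -> ~U) xor P = T xor T = F
~S = ~F = T
((~Q -> ~U) xor P) <-> ~S = F <-> T = F
Hence S2 is false.

S3: Parsed as ~R -> ((P -> ~S) -> ~(V nand U))

~R = ~F = T
~S = ~F = T
P -> ~S = T -> T = T
V nand U = T nand F = T
~(V nand U) = ~T = F
(P -> ~S) -> ~(V nand U) = T -> F = F
~R -> ((P -> ~S) -> ~(V nand U)) = T -> F = F
So S3 is false.

Count: 0.

0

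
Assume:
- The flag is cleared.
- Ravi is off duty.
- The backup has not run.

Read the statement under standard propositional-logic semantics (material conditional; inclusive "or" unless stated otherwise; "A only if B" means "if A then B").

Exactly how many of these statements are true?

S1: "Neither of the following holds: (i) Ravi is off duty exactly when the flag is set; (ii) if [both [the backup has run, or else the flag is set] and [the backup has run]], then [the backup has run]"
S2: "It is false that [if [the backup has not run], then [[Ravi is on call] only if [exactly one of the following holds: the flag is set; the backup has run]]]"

0

Let Q = "Ravi is on call" (False), P = "the flag is set" (False), R = "the backup has run" (False).

S1: This is (not Q iff P) nor (((R or P) and R) -> R).

not Q = not False = True
not Q iff P = True iff False = False
R or P = False or False = False
(R or P) and R = False and False = False
((R or P) and R) -> R = False -> False = True
(not Q iff P) nor (((R or P) and R) -> R) = False nor True = False
Thus S1 is false.

S2: Parsed as not (not R -> (Q -> (P xor R)))

not R = not False = True
P xor R = False xor False = False
Q -> (P xor R) = False -> False = True
not R -> (Q -> (P xor R)) = True -> True = True
not (not R -> (Q -> (P xor R))) = not True = False
Thus S2 is false.

Count: 0.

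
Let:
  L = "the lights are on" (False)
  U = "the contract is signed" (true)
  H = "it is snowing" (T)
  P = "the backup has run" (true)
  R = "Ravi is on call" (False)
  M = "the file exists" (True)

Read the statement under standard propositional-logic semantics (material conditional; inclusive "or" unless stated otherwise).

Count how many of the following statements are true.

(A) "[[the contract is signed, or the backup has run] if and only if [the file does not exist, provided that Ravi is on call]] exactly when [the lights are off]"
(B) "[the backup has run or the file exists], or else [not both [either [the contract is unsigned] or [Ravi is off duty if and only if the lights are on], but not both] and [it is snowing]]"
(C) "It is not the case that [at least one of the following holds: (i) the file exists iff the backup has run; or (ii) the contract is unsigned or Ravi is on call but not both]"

(A): In symbols: ((U or P) iff (R -> not M)) iff not L

U or P = True or True = True
not M = not True = False
R -> not M = False -> False = True
(U or P) iff (R -> not M) = True iff True = True
not L = not False = True
((U or P) iff (R -> not M)) iff not L = True iff True = True
Thus (A) is true.

(B): Parsed as (P or M) or ((not U xor (not R iff L)) nand H)

P or M = True or True = True
not U = not True = False
not R = not False = True
not R iff L = True iff False = False
not U xor (not R iff L) = False xor False = False
(not U xor (not R iff L)) nand H = False nand True = True
(P or M) or ((not U xor (not R iff L)) nand H) = True or True = True
Hence (B) is true.

(C): Formalization: not ((M iff P) or (not U xor R))

M iff P = True iff True = True
not U = not True = False
not U xor R = False xor False = False
(M iff P) or (not U xor R) = True or False = True
not ((M iff P) or (not U xor R)) = not True = False
Hence (C) is false.

2 of the 3 statements are true ((A), (B)).

2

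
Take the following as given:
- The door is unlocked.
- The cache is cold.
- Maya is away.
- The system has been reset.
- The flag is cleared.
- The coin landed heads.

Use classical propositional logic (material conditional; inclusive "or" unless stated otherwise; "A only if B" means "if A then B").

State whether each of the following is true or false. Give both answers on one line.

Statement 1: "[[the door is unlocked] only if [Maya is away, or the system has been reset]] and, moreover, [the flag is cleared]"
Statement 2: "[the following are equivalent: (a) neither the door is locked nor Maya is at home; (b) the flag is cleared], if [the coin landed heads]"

Let P = "the door is locked" (False), R = "Maya is at home" (False), S = "the system has been reset" (True), U = "the flag is set" (False), V = "the coin landed heads" (True).

Statement 1: Parsed as (not P -> (not R or S)) and not U

not P = not False = True
not R = not False = True
not R or S = True or True = True
not P -> (not R or S) = True -> True = True
not U = not False = True
(not P -> (not R or S)) and not U = True and True = True
So Statement 1 is true.

Statement 2: In symbols: V -> ((P nor R) iff not U)

P nor R = False nor False = True
not U = not False = True
(P nor R) iff not U = True iff True = True
V -> ((P nor R) iff not U) = True -> True = True
So Statement 2 is true.

Statement 1 true / Statement 2 true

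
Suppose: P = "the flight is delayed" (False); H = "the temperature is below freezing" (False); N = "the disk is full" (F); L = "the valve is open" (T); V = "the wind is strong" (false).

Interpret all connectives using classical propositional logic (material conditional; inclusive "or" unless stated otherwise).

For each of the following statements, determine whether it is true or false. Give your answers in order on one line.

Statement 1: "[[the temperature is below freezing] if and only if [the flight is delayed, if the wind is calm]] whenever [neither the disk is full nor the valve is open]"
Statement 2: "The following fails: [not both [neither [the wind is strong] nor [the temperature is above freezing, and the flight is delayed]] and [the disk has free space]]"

Statement 1 T, Statement 2 T

Statement 1: In symbols: (N ↓ L) → (H ↔ (¬V → P))

N ↓ L = F ↓ T = F
¬V = ¬F = T
¬V → P = T → F = F
H ↔ (¬V → P) = F ↔ F = T
(N ↓ L) → (H ↔ (¬V → P)) = F → T = T
So Statement 1 is true.

Statement 2: This is ¬((V ↓ (¬H ∧ P)) ↑ ¬N).

¬H = ¬F = T
¬H ∧ P = T ∧ F = F
V ↓ (¬H ∧ P) = F ↓ F = T
¬N = ¬F = T
(V ↓ (¬H ∧ P)) ↑ ¬N = T ↑ T = F
¬((V ↓ (¬H ∧ P)) ↑ ¬N) = ¬F = T
Thus Statement 2 is true.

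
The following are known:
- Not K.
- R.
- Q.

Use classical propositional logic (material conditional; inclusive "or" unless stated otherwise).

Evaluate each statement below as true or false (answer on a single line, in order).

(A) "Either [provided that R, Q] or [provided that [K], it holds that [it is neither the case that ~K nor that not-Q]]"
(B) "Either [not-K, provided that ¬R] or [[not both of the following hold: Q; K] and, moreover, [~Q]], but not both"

(A) True; (B) True

(A): Parsed as (R -> Q) or (K -> (not K nor not Q))

R -> Q = True -> True = True
not K = not False = True
not Q = not True = False
not K nor not Q = True nor False = False
K -> (not K nor not Q) = False -> False = True
(R -> Q) or (K -> (not K nor not Q)) = True or True = True
Hence (A) is true.

(B): Formalization: (not R -> not K) xor ((Q nand K) and not Q)

not R = not True = False
not K = not False = True
not R -> not K = False -> True = True
Q nand K = True nand False = True
not Q = not True = False
(Q nand K) and not Q = True and False = False
(not R -> not K) xor ((Q nand K) and not Q) = True xor False = True
Hence (B) is true.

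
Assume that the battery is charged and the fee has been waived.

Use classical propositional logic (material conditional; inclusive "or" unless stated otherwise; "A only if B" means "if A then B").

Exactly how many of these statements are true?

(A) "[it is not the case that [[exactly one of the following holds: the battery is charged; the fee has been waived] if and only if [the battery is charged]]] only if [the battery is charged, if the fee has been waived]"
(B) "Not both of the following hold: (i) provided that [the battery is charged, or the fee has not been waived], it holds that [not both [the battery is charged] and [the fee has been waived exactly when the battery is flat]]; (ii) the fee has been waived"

1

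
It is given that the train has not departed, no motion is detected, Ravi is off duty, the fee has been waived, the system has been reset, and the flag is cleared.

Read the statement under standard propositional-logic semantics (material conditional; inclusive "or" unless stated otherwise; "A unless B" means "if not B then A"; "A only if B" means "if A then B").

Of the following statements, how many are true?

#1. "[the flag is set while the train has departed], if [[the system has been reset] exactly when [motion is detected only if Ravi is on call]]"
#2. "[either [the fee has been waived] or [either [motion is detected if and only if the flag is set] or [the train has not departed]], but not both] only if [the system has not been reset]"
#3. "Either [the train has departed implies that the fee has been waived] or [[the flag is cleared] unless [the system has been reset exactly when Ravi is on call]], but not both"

1

Let U = "the system has been reset" (True), Q = "motion is detected" (False), R = "Ravi is on call" (False), V = "the flag is set" (False), P = "the train has departed" (False), S = "the fee has been waived" (True).

#1: In symbols: (U iff (Q -> R)) -> (V and P)

Q -> R = False -> False = True
U iff (Q -> R) = True iff True = True
V and P = False and False = False
(U iff (Q -> R)) -> (V and P) = True -> False = False
Thus #1 is false.

#2: Formalization: (S xor ((Q iff V) or not P)) -> not U

Q iff V = False iff False = True
not P = not False = True
(Q iff V) or not P = True or True = True
S xor ((Q iff V) or not P) = True xor True = False
not U = not True = False
(S xor ((Q iff V) or not P)) -> not U = False -> False = True
Hence #2 is true.

#3: Formalization: (P -> S) xor (not V or (U iff R))

P -> S = False -> True = True
not V = not False = True
U iff R = True iff False = False
not V or (U iff R) = True or False = True
(P -> S) xor (not V or (U iff R)) = True xor True = False
Hence #3 is false.

Count: 1.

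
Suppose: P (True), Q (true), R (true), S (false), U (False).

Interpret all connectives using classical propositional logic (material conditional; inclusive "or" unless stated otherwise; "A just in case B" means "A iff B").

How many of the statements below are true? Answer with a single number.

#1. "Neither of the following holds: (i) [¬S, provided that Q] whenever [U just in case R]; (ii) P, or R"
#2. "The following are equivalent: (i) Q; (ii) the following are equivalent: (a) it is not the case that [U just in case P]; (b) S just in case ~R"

1

#1: Formalization: ((U iff R) -> (Q -> not S)) nor (P or R)

U iff R = False iff True = False
not S = not False = True
Q -> not S = True -> True = True
(U iff R) -> (Q -> not S) = False -> True = True
P or R = True or True = True
((U iff R) -> (Q -> not S)) nor (P or R) = True nor True = False
Thus #1 is false.

#2: Parsed as Q iff (not (U iff P) iff (S iff not R))

U iff P = False iff True = False
not (U iff P) = not False = True
not R = not True = False
S iff not R = False iff False = True
not (U iff P) iff (S iff not R) = True iff True = True
Q iff (not (U iff P) iff (S iff not R)) = True iff True = True
So #2 is true.

1 of the 2 statements is true.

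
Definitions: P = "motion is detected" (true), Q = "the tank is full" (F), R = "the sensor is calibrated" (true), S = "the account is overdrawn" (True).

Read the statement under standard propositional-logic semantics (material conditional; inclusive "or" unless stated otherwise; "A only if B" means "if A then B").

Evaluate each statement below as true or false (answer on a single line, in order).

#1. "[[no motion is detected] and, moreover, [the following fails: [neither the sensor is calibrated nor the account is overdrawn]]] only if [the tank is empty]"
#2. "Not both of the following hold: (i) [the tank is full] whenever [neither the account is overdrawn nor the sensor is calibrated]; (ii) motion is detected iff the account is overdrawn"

#1 true, #2 false

#1: Formalization: (~P & ~(R nor S)) -> ~Q

~P = ~T = F
R nor S = T nor T = F
~(R nor S) = ~F = T
~P & ~(R nor S) = F & T = F
~Q = ~F = T
(~P & ~(R nor S)) -> ~Q = F -> T = T
Hence #1 is true.

#2: Parsed as ((S nor R) -> Q) nand (P <-> S)

S nor R = T nor T = F
(S nor R) -> Q = F -> F = T
P <-> S = T <-> T = T
((S nor R) -> Q) nand (P <-> S) = T nand T = F
Thus #2 is false.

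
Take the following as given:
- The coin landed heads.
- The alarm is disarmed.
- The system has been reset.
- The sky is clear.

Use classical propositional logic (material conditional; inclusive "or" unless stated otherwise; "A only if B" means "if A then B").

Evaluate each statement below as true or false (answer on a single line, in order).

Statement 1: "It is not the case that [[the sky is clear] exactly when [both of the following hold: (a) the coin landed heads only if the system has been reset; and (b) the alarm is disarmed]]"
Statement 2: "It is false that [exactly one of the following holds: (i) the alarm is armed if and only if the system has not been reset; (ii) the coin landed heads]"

Statement 1 False, Statement 2 True

Let Q = "the sky is overcast" (F), W = "the coin landed heads" (T), S = "the system has been reset" (T), V = "the alarm is armed" (F).

Statement 1: Parsed as ~(~Q <-> ((W -> S) & ~V))

~Q = ~F = T
W -> S = T -> T = T
~V = ~F = T
(W -> S) & ~V = T & T = T
~Q <-> ((W -> S) & ~V) = T <-> T = T
~(~Q <-> ((W -> S) & ~V)) = ~T = F
Hence Statement 1 is false.

Statement 2: Parsed as ~((V <-> ~S) xor W)

~S = ~T = F
V <-> ~S = F <-> F = T
(V <-> ~S) xor W = T xor T = F
~((V <-> ~S) xor W) = ~F = T
Thus Statement 2 is true.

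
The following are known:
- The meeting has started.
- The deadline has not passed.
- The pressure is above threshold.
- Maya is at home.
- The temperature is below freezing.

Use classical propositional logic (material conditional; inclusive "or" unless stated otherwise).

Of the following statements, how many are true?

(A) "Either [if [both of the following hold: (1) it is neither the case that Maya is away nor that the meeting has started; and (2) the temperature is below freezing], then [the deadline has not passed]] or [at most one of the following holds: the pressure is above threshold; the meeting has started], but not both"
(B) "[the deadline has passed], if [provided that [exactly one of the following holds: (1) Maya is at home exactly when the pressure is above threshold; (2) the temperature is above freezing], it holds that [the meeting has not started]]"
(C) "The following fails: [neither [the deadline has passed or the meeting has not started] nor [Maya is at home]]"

3

Let W = "Maya is at home" (T), D = "the meeting has started" (T), H = "the temperature is below freezing" (T), K = "the deadline has passed" (F), Q = "the pressure is above threshold" (T).

(A): Formalization: (((¬W ↓ D) ∧ H) → ¬K) ⊕ (Q ↑ D)

¬W = ¬T = F
¬W ↓ D = F ↓ T = F
(¬W ↓ D) ∧ H = F ∧ T = F
¬K = ¬F = T
((¬W ↓ D) ∧ H) → ¬K = F → T = T
Q ↑ D = T ↑ T = F
(((¬W ↓ D) ∧ H) → ¬K) ⊕ (Q ↑ D) = T ⊕ F = T
So (A) is true.

(B): This is (((W ↔ Q) ⊕ ¬H) → ¬D) → K.

W ↔ Q = T ↔ T = T
¬H = ¬T = F
(W ↔ Q) ⊕ ¬H = T ⊕ F = T
¬D = ¬T = F
((W ↔ Q) ⊕ ¬H) → ¬D = T → F = F
(((W ↔ Q) ⊕ ¬H) → ¬D) → K = F → F = T
Hence (B) is true.

(C): This is ¬((K ∨ ¬D) ↓ W).

¬D = ¬T = F
K ∨ ¬D = F ∨ F = F
(K ∨ ¬D) ↓ W = F ↓ T = F
¬((K ∨ ¬D) ↓ W) = ¬F = T
So (C) is true.

Count: 3.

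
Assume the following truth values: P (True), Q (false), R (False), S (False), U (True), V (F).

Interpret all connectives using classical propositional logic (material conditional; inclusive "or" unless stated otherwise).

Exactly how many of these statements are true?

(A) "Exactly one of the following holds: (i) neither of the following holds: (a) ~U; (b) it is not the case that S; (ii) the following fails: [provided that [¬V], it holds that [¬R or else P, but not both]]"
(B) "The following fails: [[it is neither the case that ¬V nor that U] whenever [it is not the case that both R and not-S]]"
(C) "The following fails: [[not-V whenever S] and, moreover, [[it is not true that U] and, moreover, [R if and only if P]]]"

(A): Parsed as (~U nor ~S) xor ~(~V -> (~R xor P))

~U = ~T = F
~S = ~F = T
~U nor ~S = F nor T = F
~V = ~F = T
~R = ~F = T
~R xor P = T xor T = F
~V -> (~R xor P) = T -> F = F
~(~V -> (~R xor P)) = ~F = T
(~U nor ~S) xor ~(~V -> (~R xor P)) = F xor T = T
So (A) is true.

(B): This is ~((R nand ~S) -> (~V nor U)).

~S = ~F = T
R nand ~S = F nand T = T
~V = ~F = T
~V nor U = T nor T = F
(R nand ~S) -> (~V nor U) = T -> F = F
~((R nand ~S) -> (~V nor U)) = ~F = T
Thus (B) is true.

(C): This is ~((S -> ~V) & (~U & (R <-> P))).

~V = ~F = T
S -> ~V = F -> T = T
~U = ~T = F
R <-> P = F <-> T = F
~U & (R <-> P) = F & F = F
(S -> ~V) & (~U & (R <-> P)) = T & F = F
~((S -> ~V) & (~U & (R <-> P))) = ~F = T
So (C) is true.

3 of the 3 statements are true ((A), (B), (C)).

3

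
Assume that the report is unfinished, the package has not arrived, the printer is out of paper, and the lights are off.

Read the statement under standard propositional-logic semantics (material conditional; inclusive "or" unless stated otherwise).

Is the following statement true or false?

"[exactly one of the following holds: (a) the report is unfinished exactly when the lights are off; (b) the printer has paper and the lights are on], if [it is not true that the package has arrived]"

Let W = "the package has arrived" (F), M = "the report is finished" (F), V = "the lights are on" (F), G = "the printer has paper" (F).
Formalization: ¬W → ((¬M ↔ ¬V) ⊕ (G ∧ V))

¬W = ¬F = T
¬M = ¬F = T
¬V = ¬F = T
¬M ↔ ¬V = T ↔ T = T
G ∧ V = F ∧ F = F
(¬M ↔ ¬V) ⊕ (G ∧ V) = T ⊕ F = T
¬W → ((¬M ↔ ¬V) ⊕ (G ∧ V)) = T → T = T

true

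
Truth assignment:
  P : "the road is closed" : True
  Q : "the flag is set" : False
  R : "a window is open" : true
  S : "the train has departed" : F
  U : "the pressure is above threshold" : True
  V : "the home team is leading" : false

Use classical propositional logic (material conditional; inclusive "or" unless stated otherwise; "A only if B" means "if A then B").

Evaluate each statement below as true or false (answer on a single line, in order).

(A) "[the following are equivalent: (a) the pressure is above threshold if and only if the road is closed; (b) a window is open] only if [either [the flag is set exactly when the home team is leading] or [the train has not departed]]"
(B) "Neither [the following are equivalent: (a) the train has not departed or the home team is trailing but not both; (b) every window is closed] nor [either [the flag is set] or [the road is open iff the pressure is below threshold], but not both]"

(A) T / (B) F

(A): This is ((U ↔ P) ↔ R) → ((Q ↔ V) ∨ ¬S).

U ↔ P = T ↔ T = T
(U ↔ P) ↔ R = T ↔ T = T
Q ↔ V = F ↔ F = T
¬S = ¬F = T
(Q ↔ V) ∨ ¬S = T ∨ T = T
((U ↔ P) ↔ R) → ((Q ↔ V) ∨ ¬S) = T → T = T
So (A) is true.

(B): In symbols: ((¬S ⊕ ¬V) ↔ ¬R) ↓ (Q ⊕ (¬P ↔ ¬U))

¬S = ¬F = T
¬V = ¬F = T
¬S ⊕ ¬V = T ⊕ T = F
¬R = ¬T = F
(¬S ⊕ ¬V) ↔ ¬R = F ↔ F = T
¬P = ¬T = F
¬U = ¬T = F
¬P ↔ ¬U = F ↔ F = T
Q ⊕ (¬P ↔ ¬U) = F ⊕ T = T
((¬S ⊕ ¬V) ↔ ¬R) ↓ (Q ⊕ (¬P ↔ ¬U)) = T ↓ T = F
Hence (B) is false.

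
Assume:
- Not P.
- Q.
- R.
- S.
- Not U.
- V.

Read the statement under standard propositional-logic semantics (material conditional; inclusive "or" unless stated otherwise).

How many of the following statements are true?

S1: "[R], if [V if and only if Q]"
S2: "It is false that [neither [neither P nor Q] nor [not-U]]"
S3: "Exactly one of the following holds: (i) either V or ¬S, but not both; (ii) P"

S1: This is (V ↔ Q) → R.

V ↔ Q = T ↔ T = T
(V ↔ Q) → R = T → T = T
So S1 is true.

S2: Formalization: ¬((P ↓ Q) ↓ ¬U)

P ↓ Q = F ↓ T = F
¬U = ¬F = T
(P ↓ Q) ↓ ¬U = F ↓ T = F
¬((P ↓ Q) ↓ ¬U) = ¬F = T
Thus S2 is true.

S3: Parsed as (V ⊕ ¬S) ⊕ P

¬S = ¬T = F
V ⊕ ¬S = T ⊕ F = T
(V ⊕ ¬S) ⊕ P = T ⊕ F = T
Thus S3 is true.

True statements: 3 (S1, S2, S3).

3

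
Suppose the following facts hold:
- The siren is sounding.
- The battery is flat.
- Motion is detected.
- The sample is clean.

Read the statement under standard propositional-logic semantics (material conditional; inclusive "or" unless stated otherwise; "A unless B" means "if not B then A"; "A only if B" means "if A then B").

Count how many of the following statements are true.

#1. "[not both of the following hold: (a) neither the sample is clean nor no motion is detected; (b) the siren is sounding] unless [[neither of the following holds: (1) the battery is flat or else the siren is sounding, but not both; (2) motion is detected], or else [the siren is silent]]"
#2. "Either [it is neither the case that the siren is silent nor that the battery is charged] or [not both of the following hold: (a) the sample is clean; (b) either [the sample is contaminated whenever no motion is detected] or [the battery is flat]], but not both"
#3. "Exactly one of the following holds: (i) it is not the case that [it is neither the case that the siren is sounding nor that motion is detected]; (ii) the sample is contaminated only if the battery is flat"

2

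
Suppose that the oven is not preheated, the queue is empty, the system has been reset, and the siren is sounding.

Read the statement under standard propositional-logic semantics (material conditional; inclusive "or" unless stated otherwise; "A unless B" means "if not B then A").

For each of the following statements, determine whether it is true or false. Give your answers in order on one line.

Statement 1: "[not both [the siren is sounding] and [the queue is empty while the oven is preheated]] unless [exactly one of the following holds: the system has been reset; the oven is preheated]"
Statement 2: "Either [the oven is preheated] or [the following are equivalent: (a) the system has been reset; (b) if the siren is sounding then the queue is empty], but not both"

Let P = "the siren is sounding" (T), W = "the queue is empty" (T), H = "the oven is preheated" (F), U = "the system has been reset" (T).

Statement 1: Formalization: (P nand (W & H)) | (U xor H)

W & H = T & F = F
P nand (W & H) = T nand F = T
U xor H = T xor F = T
(P nand (W & H)) | (U xor H) = T | T = T
So Statement 1 is true.

Statement 2: Parsed as H xor (U <-> (P -> W))

P -> W = T -> T = T
U <-> (P -> W) = T <-> T = T
H xor (U <-> (P -> W)) = F xor T = T
So Statement 2 is true.

Statement 1 T; Statement 2 T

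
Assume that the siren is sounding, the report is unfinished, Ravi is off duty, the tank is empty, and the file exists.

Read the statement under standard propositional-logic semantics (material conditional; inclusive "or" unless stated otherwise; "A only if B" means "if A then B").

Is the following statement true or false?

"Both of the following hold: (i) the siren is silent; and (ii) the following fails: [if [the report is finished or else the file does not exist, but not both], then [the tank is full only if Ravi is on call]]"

False.

Let P = "the siren is sounding" (T), Q = "the report is finished" (F), U = "the file exists" (T), S = "the tank is full" (F), R = "Ravi is on call" (F).
Parsed as ¬P ∧ ¬((Q ⊕ ¬U) → (S → R))

¬P = ¬T = F
¬U = ¬T = F
Q ⊕ ¬U = F ⊕ F = F
S → R = F → F = T
(Q ⊕ ¬U) → (S → R) = F → T = T
¬((Q ⊕ ¬U) → (S → R)) = ¬T = F
¬P ∧ ¬((Q ⊕ ¬U) → (S → R)) = F ∧ F = F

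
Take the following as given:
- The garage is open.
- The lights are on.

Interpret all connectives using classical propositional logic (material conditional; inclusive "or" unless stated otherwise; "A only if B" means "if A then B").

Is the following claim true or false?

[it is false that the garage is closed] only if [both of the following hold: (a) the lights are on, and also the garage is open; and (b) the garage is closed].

The statement is false.

Let P = "the garage is closed" (F), Q = "the lights are on" (T).
In symbols: ~P -> ((Q & ~P) & P)

~P = ~F = T
~P = ~F = T
Q & ~P = T & T = T
(Q & ~P) & P = T & F = F
~P -> ((Q & ~P) & P) = T -> F = F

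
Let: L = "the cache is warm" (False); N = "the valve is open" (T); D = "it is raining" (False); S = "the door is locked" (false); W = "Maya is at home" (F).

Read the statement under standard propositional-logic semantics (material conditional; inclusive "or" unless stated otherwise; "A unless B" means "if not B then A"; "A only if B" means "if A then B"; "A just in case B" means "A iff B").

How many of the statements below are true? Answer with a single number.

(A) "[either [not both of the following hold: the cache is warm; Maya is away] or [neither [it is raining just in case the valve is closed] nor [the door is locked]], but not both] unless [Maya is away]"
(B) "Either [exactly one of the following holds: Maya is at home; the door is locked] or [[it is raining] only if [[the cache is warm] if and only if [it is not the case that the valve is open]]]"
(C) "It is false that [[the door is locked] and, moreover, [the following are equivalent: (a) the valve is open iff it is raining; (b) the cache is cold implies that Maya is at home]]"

(A): This is ((L nand not W) xor ((D iff not N) nor S)) or not W.

not W = not False = True
L nand not W = False nand True = True
not N = not True = False
D iff not N = False iff False = True
(D iff not N) nor S = True nor False = False
(L nand not W) xor ((D iff not N) nor S) = True xor False = True
not W = not False = True
((L nand not W) xor ((D iff not N) nor S)) or not W = True or True = True
Thus (A) is true.

(B): In symbols: (W xor S) or (D -> (L iff not N))

W xor S = False xor False = False
not N = not True = False
L iff not N = False iff False = True
D -> (L iff not N) = False -> True = True
(W xor S) or (D -> (L iff not N)) = False or True = True
Thus (B) is true.

(C): Formalization: not (S and ((N iff D) iff (not L -> W)))

N iff D = True iff False = False
not L = not False = True
not L -> W = True -> False = False
(N iff D) iff (not L -> W) = False iff False = True
S and ((N iff D) iff (not L -> W)) = False and True = False
not (S and ((N iff D) iff (not L -> W))) = not False = True
Thus (C) is true.

3 of the 3 statements are true ((A), (B), (C)).

3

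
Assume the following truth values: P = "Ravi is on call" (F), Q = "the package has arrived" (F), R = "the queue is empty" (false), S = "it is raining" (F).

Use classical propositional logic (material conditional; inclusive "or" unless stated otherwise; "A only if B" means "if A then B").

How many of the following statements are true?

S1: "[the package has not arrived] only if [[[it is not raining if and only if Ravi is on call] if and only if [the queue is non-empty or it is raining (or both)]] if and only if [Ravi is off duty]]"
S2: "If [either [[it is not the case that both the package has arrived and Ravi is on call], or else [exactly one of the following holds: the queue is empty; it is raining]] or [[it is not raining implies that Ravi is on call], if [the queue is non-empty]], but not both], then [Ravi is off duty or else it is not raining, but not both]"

0

S1: In symbols: ¬Q → (((¬S ↔ P) ↔ (¬R ∨ S)) ↔ ¬P)

¬Q = ¬F = T
¬S = ¬F = T
¬S ↔ P = T ↔ F = F
¬R = ¬F = T
¬R ∨ S = T ∨ F = T
(¬S ↔ P) ↔ (¬R ∨ S) = F ↔ T = F
¬P = ¬F = T
((¬S ↔ P) ↔ (¬R ∨ S)) ↔ ¬P = F ↔ T = F
¬Q → (((¬S ↔ P) ↔ (¬R ∨ S)) ↔ ¬P) = T → F = F
So S1 is false.

S2: Formalization: (((Q ↑ P) ∨ (R ⊕ S)) ⊕ (¬R → (¬S → P))) → (¬P ⊕ ¬S)

Q ↑ P = F ↑ F = T
R ⊕ S = F ⊕ F = F
(Q ↑ P) ∨ (R ⊕ S) = T ∨ F = T
¬R = ¬F = T
¬S = ¬F = T
¬S → P = T → F = F
¬R → (¬S → P) = T → F = F
((Q ↑ P) ∨ (R ⊕ S)) ⊕ (¬R → (¬S → P)) = T ⊕ F = T
¬P = ¬F = T
¬S = ¬F = T
¬P ⊕ ¬S = T ⊕ T = F
(((Q ↑ P) ∨ (R ⊕ S)) ⊕ (¬R → (¬S → P))) → (¬P ⊕ ¬S) = T → F = F
Thus S2 is false.

Count: 0.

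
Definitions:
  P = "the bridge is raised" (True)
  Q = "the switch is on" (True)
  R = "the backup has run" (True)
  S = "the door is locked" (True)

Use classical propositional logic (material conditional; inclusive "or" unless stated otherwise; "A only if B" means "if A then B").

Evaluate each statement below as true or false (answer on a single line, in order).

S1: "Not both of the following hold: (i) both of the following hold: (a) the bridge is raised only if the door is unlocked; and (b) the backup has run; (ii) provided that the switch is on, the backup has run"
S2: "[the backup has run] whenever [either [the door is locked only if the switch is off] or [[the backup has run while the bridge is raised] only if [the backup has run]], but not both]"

S1: In symbols: ((P -> ~S) & R) nand (Q -> R)

~S = ~T = F
P -> ~S = T -> F = F
(P -> ~S) & R = F & T = F
Q -> R = T -> T = T
((P -> ~S) & R) nand (Q -> R) = F nand T = T
Thus S1 is true.

S2: This is ((S -> ~Q) xor ((R & P) -> R)) -> R.

~Q = ~T = F
S -> ~Q = T -> F = F
R & P = T & T = T
(R & P) -> R = T -> T = T
(S -> ~Q) xor ((R & P) -> R) = F xor T = T
((S -> ~Q) xor ((R & P) -> R)) -> R = T -> T = T
Thus S2 is true.

S1 T / S2 T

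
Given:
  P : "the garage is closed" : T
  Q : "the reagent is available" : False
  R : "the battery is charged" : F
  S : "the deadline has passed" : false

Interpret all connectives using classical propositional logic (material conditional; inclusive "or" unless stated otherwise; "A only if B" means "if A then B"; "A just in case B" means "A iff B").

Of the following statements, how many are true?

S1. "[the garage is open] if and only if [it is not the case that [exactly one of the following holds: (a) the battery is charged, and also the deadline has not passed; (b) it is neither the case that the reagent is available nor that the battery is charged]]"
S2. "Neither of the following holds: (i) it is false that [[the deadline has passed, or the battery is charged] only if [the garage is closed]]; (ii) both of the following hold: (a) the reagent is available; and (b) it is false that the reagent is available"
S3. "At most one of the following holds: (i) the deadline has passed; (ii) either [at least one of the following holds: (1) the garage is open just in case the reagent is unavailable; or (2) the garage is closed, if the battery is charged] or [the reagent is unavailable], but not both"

3

S1: In symbols: ¬P ↔ ¬((R ∧ ¬S) ⊕ (Q ↓ R))

¬P = ¬T = F
¬S = ¬F = T
R ∧ ¬S = F ∧ T = F
Q ↓ R = F ↓ F = T
(R ∧ ¬S) ⊕ (Q ↓ R) = F ⊕ T = T
¬((R ∧ ¬S) ⊕ (Q ↓ R)) = ¬T = F
¬P ↔ ¬((R ∧ ¬S) ⊕ (Q ↓ R)) = F ↔ F = T
So S1 is true.

S2: In symbols: ¬((S ∨ R) → P) ↓ (Q ∧ ¬Q)

S ∨ R = F ∨ F = F
(S ∨ R) → P = F → T = T
¬((S ∨ R) → P) = ¬T = F
¬Q = ¬F = T
Q ∧ ¬Q = F ∧ T = F
¬((S ∨ R) → P) ↓ (Q ∧ ¬Q) = F ↓ F = T
Thus S2 is true.

S3: This is S ↑ (((¬P ↔ ¬Q) ∨ (R → P)) ⊕ ¬Q).

¬P = ¬T = F
¬Q = ¬F = T
¬P ↔ ¬Q = F ↔ T = F
R → P = F → T = T
(¬P ↔ ¬Q) ∨ (R → P) = F ∨ T = T
¬Q = ¬F = T
((¬P ↔ ¬Q) ∨ (R → P)) ⊕ ¬Q = T ⊕ T = F
S ↑ (((¬P ↔ ¬Q) ∨ (R → P)) ⊕ ¬Q) = F ↑ F = T
Thus S3 is true.

3 of the 3 statements are true (S1, S2, S3).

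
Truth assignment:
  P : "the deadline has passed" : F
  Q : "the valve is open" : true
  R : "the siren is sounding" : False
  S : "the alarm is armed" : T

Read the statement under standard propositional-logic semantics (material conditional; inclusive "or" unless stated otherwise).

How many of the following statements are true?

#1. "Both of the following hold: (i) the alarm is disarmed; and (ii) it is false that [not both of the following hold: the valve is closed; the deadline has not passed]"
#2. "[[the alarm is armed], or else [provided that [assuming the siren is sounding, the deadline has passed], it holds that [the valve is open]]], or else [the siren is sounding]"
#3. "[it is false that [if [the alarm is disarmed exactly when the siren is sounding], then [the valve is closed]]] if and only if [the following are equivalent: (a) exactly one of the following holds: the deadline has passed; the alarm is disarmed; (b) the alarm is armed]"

#1: In symbols: ~S & ~(~Q nand ~P)

~S = ~T = F
~Q = ~T = F
~P = ~F = T
~Q nand ~P = F nand T = T
~(~Q nand ~P) = ~T = F
~S & ~(~Q nand ~P) = F & F = F
Hence #1 is false.

#2: Parsed as (S | ((R -> P) -> Q)) | R

R -> P = F -> F = T
(R -> P) -> Q = T -> T = T
S | ((R -> P) -> Q) = T | T = T
(S | ((R -> P) -> Q)) | R = T | F = T
So #2 is true.

#3: Parsed as ~((~S <-> R) -> ~Q) <-> ((P xor ~S) <-> S)

~S = ~T = F
~S <-> R = F <-> F = T
~Q = ~T = F
(~S <-> R) -> ~Q = T -> F = F
~((~S <-> R) -> ~Q) = ~F = T
~S = ~T = F
P xor ~S = F xor F = F
(P xor ~S) <-> S = F <-> T = F
~((~S <-> R) -> ~Q) <-> ((P xor ~S) <-> S) = T <-> F = F
So #3 is false.

Count: 1.

1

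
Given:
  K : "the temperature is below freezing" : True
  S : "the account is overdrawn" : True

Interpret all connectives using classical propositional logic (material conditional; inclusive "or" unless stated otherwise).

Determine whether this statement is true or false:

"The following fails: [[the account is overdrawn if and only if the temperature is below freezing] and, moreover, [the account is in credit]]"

Parsed as ¬((S ↔ K) ∧ ¬S)

S ↔ K = T ↔ T = T
¬S = ¬T = F
(S ↔ K) ∧ ¬S = T ∧ F = F
¬((S ↔ K) ∧ ¬S) = ¬F = T

The statement is true.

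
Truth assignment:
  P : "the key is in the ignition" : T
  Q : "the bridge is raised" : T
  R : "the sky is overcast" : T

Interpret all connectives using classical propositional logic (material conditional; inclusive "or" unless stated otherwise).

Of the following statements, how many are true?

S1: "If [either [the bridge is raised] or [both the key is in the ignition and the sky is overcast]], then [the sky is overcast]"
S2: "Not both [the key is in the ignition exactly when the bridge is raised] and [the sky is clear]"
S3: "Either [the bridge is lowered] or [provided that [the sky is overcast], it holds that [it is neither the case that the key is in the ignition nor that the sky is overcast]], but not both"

S1: In symbols: (Q or (P and R)) -> R

P and R = True and True = True
Q or (P and R) = True or True = True
(Q or (P and R)) -> R = True -> True = True
Thus S1 is true.

S2: Parsed as (P iff Q) nand not R

P iff Q = True iff True = True
not R = not True = False
(P iff Q) nand not R = True nand False = True
Thus S2 is true.

S3: In symbols: not Q xor (R -> (P nor R))

not Q = not True = False
P nor R = True nor True = False
R -> (P nor R) = True -> False = False
not Q xor (R -> (P nor R)) = False xor False = False
So S3 is false.

2 of the 3 statements are true.

2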